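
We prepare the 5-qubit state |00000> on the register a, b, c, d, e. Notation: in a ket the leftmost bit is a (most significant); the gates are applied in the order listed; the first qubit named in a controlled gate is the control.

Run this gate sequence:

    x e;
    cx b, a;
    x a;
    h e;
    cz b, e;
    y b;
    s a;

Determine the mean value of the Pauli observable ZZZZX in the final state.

The expectation value of ZZZZX is -1.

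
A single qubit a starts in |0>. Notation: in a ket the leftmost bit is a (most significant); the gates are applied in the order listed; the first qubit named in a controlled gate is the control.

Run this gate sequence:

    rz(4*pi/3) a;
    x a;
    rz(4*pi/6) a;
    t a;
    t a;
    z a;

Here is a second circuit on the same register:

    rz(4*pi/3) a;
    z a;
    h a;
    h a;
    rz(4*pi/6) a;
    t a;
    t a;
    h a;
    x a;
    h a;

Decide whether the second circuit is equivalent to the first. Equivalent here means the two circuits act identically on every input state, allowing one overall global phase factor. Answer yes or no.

No: there is an input state on which the two circuits produce genuinely different outputs (not merely differing by a phase).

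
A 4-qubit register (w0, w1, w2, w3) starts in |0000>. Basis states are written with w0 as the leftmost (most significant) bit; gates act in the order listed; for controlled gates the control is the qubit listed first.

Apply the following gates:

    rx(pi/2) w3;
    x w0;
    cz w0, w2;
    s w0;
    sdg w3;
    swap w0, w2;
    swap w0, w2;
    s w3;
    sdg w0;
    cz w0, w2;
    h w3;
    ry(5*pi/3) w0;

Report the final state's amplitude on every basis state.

The resulting statevector has amplitude -1/4 + I/4 on |0000>, -1/4 - I/4 on |0001>, sqrt(3)*(-1 + I)/4 on |1000>, sqrt(3)*(-1 - I)/4 on |1001>, and 0 on every other basis state. Key observation: steps 3-10 multiply out to the identity, so the circuit reduces to the remaining gates.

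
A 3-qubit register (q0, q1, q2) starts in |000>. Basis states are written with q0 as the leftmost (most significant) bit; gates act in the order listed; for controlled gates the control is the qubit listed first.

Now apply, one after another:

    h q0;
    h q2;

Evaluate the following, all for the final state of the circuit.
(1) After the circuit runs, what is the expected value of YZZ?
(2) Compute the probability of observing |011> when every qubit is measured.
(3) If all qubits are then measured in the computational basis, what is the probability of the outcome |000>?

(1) The observable YZZ averages to 0.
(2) Outcome |011> occurs with probability 0.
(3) The probability of measuring |000> is 1/4.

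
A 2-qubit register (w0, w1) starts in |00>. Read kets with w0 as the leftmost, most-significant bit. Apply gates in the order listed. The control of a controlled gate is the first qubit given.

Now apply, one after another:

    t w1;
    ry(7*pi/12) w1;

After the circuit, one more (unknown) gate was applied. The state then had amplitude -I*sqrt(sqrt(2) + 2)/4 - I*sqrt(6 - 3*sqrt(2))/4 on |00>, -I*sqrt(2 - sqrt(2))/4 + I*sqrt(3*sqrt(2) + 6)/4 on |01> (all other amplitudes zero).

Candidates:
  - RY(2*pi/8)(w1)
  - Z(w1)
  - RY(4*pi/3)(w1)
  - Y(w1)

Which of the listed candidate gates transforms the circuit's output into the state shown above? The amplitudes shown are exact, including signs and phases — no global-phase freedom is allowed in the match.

It was Y(w1) that produced the state shown.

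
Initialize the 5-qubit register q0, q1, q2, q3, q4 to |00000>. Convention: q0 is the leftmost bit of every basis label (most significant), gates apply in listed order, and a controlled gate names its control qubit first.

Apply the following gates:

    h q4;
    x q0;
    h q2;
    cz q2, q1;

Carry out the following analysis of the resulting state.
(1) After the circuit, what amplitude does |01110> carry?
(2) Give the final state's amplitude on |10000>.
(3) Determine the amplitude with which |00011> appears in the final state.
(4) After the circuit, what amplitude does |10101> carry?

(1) |01110> carries amplitude 0 in the final state.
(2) The final state's coefficient on |10000> equals 1/2.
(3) |00011> carries amplitude 0 in the final state.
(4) |10101> carries amplitude 1/2 in the final state.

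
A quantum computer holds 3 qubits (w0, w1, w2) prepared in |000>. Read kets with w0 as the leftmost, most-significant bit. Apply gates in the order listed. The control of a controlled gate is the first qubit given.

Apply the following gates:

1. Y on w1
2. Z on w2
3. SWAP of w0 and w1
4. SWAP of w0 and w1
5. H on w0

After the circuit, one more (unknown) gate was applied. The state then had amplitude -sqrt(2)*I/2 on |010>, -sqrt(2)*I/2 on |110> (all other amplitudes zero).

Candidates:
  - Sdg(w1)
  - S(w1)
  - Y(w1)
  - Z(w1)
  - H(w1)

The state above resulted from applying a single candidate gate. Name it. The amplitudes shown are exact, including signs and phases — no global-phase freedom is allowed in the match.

It was Z(w1) that produced the state shown. Key observation: the block from step 3 through step 4 cancels to the identity and can be dropped.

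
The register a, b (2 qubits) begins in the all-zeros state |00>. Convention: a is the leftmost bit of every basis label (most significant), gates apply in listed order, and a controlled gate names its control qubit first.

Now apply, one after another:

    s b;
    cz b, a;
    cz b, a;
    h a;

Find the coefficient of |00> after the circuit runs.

|00> carries amplitude sqrt(2)/2 in the final state. Key observation: gates 2-3 undo each other exactly, leaving only the rest of the circuit to track.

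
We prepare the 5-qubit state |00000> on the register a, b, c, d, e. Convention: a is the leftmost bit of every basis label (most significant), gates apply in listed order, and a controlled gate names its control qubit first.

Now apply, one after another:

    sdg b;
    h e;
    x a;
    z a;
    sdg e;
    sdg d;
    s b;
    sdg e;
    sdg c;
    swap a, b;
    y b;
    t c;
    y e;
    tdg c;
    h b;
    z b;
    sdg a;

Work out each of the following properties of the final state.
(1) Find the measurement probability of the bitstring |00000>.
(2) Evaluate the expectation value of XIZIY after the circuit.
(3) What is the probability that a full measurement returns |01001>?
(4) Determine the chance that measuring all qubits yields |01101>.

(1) The probability of measuring |00000> is 1/4.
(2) The expectation value of XIZIY is 0.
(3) The probability of measuring |01001> is 1/4.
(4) Outcome |01101> occurs with probability 0.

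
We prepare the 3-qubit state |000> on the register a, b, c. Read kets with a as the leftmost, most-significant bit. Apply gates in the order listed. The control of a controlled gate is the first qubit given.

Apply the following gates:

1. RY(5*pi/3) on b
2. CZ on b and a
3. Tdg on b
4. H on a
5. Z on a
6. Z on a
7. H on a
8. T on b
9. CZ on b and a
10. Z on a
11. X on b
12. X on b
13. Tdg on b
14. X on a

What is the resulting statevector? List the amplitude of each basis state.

After the circuit, the state carries amplitude -sqrt(3)/2 on |100>, -exp(3*I*pi/4)/2 on |110>, and 0 on every other basis state. Key observation: steps 2-9 multiply out to the identity, so the circuit reduces to the remaining gates.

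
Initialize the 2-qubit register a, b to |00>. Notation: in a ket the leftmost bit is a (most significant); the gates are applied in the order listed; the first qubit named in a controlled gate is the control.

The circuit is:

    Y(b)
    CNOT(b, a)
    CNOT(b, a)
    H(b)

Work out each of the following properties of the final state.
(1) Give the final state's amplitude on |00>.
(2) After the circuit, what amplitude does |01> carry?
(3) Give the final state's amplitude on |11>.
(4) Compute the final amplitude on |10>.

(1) |00> carries amplitude sqrt(2)*I/2 in the final state. Key observation: steps 2-3 multiply out to the identity, so the circuit reduces to the remaining gates.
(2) The amplitude on |01> is -sqrt(2)*I/2.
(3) |11> carries amplitude 0 in the final state.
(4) |10> carries amplitude 0 in the final state.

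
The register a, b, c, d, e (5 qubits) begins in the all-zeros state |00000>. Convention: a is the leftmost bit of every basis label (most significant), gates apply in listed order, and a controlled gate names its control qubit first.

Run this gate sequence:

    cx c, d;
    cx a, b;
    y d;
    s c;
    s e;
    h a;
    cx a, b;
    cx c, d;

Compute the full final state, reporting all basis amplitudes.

The final amplitudes are sqrt(2)*I/2 on |00010>, sqrt(2)*I/2 on |11010>, and 0 on every other basis state.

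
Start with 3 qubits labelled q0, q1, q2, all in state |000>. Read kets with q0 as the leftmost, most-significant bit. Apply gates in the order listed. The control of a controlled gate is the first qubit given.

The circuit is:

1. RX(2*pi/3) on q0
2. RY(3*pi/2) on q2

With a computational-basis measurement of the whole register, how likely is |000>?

The probability of measuring |000> is 1/8.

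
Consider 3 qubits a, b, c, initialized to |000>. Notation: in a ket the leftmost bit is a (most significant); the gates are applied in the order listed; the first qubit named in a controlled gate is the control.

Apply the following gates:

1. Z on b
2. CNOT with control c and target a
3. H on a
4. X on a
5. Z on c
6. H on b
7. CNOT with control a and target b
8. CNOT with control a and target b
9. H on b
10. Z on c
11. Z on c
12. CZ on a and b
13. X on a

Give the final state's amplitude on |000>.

The final state's coefficient on |000> equals sqrt(2)/2. Key observation: gates 5-10 undo each other exactly, leaving only the rest of the circuit to track.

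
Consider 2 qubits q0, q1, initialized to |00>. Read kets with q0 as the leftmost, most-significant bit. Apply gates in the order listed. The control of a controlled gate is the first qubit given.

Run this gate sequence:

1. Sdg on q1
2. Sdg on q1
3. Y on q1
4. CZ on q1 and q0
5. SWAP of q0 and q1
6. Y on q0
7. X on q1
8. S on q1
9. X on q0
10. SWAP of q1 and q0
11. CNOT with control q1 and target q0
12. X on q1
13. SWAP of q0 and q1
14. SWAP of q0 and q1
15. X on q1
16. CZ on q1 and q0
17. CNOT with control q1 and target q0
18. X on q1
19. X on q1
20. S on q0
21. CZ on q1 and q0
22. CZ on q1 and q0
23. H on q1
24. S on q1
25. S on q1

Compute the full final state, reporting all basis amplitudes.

The final amplitudes are 0 on |00>, 0 on |01>, -sqrt(2)/2 on |10>, -sqrt(2)/2 on |11>. Key observation: the block from step 12 through step 15 cancels to the identity and can be dropped.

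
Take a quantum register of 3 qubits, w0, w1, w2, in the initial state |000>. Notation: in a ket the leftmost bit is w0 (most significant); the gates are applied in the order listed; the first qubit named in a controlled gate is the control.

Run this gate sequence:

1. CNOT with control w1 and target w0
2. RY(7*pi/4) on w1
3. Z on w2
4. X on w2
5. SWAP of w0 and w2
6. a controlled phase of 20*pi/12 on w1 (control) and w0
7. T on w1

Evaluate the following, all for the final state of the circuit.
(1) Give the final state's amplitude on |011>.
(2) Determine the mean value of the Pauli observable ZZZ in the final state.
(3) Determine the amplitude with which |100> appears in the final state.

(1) The final state's coefficient on |011> equals 0.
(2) In the final state, ZZZ has expectation -sqrt(2)/2.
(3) The final state's coefficient on |100> equals -sqrt(sqrt(2) + 2)/2.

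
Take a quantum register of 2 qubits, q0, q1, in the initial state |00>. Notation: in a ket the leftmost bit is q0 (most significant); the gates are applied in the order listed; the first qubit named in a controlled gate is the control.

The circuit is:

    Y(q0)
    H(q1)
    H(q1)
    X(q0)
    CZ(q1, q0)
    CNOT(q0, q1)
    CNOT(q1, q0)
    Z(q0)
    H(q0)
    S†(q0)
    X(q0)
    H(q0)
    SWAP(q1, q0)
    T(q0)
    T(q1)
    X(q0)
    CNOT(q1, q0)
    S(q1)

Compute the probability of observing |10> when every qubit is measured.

Outcome |10> occurs with probability 1/2.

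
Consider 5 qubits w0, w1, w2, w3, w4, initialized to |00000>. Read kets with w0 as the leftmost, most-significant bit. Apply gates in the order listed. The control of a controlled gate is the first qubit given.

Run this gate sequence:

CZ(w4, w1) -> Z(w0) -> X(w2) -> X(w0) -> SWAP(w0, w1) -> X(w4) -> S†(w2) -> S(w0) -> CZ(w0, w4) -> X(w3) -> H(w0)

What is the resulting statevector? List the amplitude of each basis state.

The resulting statevector has amplitude -sqrt(2)*I/2 on |01111>, -sqrt(2)*I/2 on |11111>, and 0 on every other basis state.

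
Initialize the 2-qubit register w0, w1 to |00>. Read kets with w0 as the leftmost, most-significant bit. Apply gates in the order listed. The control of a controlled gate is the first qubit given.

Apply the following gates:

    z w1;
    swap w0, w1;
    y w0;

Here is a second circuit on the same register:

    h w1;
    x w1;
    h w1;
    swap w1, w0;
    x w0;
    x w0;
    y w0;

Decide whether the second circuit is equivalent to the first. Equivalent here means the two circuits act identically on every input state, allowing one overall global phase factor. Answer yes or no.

Yes — the two circuits implement the same unitary up to a global phase.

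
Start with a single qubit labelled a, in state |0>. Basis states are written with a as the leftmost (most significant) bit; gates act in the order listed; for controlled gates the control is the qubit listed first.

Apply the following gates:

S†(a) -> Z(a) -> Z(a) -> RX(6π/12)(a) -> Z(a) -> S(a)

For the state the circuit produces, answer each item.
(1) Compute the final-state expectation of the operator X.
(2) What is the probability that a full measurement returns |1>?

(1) The expectation value of X is -1.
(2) Outcome |1> occurs with probability 1/2.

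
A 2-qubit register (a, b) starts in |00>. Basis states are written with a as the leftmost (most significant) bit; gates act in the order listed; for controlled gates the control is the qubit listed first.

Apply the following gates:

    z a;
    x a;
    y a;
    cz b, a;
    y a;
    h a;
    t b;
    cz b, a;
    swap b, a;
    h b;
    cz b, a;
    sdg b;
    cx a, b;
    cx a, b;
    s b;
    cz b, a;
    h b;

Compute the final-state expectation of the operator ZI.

The expectation value of ZI is 1. Key observation: the block from step 10 through step 17 cancels to the identity and can be dropped.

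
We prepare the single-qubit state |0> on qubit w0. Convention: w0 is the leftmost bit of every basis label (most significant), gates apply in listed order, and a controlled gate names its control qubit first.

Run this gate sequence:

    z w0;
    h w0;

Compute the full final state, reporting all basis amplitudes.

The resulting statevector has amplitude sqrt(2)/2 on |0>, sqrt(2)/2 on |1>.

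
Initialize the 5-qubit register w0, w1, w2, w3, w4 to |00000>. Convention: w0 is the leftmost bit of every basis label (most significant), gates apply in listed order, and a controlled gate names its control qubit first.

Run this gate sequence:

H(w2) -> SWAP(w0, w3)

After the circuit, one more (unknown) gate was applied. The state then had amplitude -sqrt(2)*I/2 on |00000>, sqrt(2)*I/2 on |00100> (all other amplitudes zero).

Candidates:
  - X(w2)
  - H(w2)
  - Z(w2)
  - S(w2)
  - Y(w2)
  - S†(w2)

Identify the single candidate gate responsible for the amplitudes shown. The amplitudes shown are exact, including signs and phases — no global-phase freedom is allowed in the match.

It was Y(w2) that produced the state shown.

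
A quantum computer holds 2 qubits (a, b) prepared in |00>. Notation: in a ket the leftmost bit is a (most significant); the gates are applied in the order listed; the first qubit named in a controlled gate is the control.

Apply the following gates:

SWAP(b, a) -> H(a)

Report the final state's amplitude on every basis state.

After the circuit, the state carries amplitude sqrt(2)/2 on |00>, 0 on |01>, sqrt(2)/2 on |10>, 0 on |11>.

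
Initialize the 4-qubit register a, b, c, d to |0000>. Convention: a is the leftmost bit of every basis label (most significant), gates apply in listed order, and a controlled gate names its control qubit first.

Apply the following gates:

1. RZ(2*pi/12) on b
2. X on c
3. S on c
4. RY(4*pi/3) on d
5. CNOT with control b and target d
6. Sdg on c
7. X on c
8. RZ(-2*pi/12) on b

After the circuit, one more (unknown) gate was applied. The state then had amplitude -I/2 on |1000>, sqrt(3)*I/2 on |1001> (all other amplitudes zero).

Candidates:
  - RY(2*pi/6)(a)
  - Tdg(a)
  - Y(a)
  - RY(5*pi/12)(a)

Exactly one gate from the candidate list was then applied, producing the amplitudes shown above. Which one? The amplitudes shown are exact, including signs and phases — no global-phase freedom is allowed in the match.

The unique candidate consistent with the amplitudes is Y(a).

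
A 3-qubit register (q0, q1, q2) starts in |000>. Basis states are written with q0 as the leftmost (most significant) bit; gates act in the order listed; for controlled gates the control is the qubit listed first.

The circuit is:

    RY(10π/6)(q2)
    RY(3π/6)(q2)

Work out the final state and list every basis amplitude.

The final amplitudes are -sqrt(6)/4 - sqrt(2)/4 on |000>, -sqrt(6)/4 + sqrt(2)/4 on |001>, and 0 on every other basis state.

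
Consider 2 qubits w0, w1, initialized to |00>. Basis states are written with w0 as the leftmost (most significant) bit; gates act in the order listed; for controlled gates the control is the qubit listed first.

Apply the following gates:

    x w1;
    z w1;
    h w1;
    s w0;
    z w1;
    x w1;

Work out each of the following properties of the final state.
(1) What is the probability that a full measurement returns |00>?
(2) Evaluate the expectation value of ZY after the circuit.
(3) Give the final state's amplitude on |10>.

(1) Outcome |00> occurs with probability 1/2.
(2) In the final state, ZY has expectation 0.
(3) The final state's coefficient on |10> equals 0.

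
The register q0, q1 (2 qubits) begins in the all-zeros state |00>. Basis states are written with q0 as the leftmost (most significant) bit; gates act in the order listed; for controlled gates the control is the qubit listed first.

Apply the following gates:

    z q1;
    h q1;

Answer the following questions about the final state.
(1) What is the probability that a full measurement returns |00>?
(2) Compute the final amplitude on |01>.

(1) Outcome |00> occurs with probability 1/2.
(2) The amplitude on |01> is sqrt(2)/2.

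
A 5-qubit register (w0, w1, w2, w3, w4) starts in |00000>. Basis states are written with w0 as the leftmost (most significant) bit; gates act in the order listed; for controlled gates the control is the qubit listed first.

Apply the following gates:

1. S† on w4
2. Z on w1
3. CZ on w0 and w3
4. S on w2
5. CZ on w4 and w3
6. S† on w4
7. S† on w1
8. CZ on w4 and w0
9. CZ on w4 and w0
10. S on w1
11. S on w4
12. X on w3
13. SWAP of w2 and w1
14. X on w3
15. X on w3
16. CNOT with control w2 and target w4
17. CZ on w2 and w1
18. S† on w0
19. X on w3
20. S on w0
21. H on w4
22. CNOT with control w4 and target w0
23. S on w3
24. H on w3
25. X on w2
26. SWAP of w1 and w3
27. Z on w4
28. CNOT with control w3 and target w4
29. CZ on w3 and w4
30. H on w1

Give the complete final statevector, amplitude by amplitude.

After the circuit, the state carries amplitude sqrt(2)/2 on |00100>, -sqrt(2)/2 on |10101>, and 0 on every other basis state. Key observation: the block from step 6 through step 11 cancels to the identity and can be dropped.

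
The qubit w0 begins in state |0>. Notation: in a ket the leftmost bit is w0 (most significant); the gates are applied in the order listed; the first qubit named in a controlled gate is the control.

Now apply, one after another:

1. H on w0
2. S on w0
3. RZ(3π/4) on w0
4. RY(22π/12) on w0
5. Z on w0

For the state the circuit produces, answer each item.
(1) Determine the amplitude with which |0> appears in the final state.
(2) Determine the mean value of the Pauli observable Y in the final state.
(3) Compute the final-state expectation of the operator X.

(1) |0> carries amplitude (1 + sqrt(3) + (1 - sqrt(3))*exp(I*pi/4))*exp(5*I*pi/8)/4 in the final state.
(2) The expectation value of Y is sqrt(2)/2.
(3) In the final state, X has expectation sqrt(6)/4.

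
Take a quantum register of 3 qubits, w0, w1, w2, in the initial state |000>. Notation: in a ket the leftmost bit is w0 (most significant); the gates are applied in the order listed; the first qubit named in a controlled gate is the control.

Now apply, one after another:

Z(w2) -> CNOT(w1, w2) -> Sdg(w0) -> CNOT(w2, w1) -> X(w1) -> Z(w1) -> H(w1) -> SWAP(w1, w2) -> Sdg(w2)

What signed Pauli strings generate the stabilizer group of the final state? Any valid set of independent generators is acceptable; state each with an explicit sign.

The stabilizer group can be generated by +IIY, +ZII, +IZI, among other valid generating sets.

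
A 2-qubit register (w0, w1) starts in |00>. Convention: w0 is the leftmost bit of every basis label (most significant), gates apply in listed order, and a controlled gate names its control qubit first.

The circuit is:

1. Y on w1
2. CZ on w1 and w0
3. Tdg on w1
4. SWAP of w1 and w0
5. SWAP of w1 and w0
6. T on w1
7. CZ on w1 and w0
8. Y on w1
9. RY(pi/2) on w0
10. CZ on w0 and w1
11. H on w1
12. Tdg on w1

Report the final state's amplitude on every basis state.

The resulting statevector has amplitude 1/2 on |00>, -exp(3*I*pi/4)/2 on |01>, 1/2 on |10>, -exp(3*I*pi/4)/2 on |11>. Key observation: steps 1-8 multiply out to the identity, so the circuit reduces to the remaining gates.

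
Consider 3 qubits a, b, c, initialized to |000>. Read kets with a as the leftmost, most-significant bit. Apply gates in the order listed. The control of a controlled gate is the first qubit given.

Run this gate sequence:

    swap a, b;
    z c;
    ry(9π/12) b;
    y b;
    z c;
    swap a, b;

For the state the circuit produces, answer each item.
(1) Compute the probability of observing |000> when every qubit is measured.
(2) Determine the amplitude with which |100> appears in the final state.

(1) A full measurement returns |000> with probability sqrt(2)/4 + 1/2.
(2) The final state's coefficient on |100> equals I*sqrt(2 - sqrt(2))/2.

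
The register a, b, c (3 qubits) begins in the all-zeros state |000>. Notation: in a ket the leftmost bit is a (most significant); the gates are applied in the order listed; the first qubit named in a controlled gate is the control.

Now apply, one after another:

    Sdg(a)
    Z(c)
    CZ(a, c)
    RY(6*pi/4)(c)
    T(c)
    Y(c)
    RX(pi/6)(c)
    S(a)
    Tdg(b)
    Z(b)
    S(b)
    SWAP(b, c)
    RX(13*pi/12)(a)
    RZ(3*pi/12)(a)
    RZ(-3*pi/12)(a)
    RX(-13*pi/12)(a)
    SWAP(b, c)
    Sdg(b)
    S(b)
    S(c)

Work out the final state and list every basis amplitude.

The resulting statevector has amplitude -sqrt(3)/4 + 1/4 - sqrt(3)*exp(3*I*pi/4)/4 - exp(3*I*pi/4)/4 on |000>, 1/4 + sqrt(3)/4 - sqrt(3)*exp(3*I*pi/4)/4 + exp(3*I*pi/4)/4 on |001>, and 0 on every other basis state. Key observation: gates 11-18 undo each other exactly, leaving only the rest of the circuit to track.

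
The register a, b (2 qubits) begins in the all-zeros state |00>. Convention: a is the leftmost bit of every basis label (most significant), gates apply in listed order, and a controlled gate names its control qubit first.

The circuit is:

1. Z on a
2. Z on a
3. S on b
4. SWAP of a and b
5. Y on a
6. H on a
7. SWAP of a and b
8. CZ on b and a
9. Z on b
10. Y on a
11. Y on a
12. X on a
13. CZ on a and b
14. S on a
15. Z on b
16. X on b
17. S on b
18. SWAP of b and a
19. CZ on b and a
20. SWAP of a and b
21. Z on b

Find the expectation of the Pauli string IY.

The observable IY averages to 1.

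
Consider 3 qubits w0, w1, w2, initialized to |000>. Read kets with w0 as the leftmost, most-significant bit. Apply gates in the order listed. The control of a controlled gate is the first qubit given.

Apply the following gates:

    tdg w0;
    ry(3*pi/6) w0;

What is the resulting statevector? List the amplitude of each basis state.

After the circuit, the state carries amplitude sqrt(2)/2 on |000>, sqrt(2)/2 on |100>, and 0 on every other basis state.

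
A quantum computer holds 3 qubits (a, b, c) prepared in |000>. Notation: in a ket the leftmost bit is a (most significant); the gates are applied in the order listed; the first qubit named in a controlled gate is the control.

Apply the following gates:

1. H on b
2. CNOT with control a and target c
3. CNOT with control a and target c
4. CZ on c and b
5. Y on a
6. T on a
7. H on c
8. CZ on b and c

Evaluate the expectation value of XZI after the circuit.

The expectation value of XZI is 0.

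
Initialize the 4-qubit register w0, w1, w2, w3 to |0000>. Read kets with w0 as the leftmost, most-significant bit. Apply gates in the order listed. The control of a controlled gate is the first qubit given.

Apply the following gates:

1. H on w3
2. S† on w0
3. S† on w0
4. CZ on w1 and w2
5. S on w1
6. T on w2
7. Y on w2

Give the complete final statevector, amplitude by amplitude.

The final amplitudes are sqrt(2)*I/2 on |0010>, sqrt(2)*I/2 on |0011>, and 0 on every other basis state.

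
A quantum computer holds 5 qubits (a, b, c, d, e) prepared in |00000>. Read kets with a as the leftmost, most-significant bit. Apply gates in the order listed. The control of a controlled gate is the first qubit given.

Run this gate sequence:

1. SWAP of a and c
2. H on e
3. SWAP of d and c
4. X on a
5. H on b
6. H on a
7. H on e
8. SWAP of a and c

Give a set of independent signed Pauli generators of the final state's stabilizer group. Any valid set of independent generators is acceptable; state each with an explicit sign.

One valid set of independent stabilizer generators is +IXIII, -IIXII, +ZIIII, +IIIZI, +IIIIZ (any independent generating set of the same group is equally correct).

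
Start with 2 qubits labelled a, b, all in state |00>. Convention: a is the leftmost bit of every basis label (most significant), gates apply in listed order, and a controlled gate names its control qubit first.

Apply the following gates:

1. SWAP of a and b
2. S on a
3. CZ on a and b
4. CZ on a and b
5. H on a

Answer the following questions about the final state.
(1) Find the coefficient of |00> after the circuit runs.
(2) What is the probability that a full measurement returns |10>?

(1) The final state's coefficient on |00> equals sqrt(2)/2.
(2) The probability of measuring |10> is 1/2.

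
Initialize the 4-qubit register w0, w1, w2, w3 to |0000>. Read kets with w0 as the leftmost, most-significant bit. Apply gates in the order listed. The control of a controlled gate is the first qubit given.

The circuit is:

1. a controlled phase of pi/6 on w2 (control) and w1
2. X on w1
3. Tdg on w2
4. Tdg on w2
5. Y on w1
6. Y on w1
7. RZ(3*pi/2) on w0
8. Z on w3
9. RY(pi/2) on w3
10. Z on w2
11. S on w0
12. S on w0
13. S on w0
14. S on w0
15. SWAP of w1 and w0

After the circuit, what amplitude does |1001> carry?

|1001> carries amplitude -sqrt(2)*exp(I*pi/4)/2 in the final state.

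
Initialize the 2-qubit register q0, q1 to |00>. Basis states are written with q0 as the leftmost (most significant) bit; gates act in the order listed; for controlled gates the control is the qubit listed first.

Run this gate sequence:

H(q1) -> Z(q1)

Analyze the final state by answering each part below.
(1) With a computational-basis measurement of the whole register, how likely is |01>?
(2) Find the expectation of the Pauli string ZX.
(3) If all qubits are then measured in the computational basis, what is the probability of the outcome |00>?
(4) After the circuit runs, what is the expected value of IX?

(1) The probability of measuring |01> is 1/2.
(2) In the final state, ZX has expectation -1.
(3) A full measurement returns |00> with probability 1/2.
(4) In the final state, IX has expectation -1.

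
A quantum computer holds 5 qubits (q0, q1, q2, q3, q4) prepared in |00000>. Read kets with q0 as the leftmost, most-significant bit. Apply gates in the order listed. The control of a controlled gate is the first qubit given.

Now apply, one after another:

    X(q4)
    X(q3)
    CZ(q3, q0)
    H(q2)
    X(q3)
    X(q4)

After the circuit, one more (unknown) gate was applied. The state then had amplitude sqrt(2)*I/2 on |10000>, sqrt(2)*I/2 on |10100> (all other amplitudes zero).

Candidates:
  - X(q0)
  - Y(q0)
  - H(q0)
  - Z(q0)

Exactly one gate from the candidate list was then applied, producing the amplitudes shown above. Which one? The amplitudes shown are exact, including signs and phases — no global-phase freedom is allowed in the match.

The unique candidate consistent with the amplitudes is Y(q0).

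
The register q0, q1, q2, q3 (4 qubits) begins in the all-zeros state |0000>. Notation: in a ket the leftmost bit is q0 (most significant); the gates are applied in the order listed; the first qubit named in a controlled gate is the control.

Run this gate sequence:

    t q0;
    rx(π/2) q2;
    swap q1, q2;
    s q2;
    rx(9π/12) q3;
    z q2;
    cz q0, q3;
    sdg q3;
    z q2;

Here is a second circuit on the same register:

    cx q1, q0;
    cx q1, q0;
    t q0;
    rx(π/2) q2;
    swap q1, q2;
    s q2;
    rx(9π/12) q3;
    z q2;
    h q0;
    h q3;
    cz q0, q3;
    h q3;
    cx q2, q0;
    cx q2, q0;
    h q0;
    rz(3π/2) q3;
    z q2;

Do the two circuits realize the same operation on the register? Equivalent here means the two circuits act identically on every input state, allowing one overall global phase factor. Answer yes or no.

No, they are not equivalent — no single phase factor reconciles the two unitaries.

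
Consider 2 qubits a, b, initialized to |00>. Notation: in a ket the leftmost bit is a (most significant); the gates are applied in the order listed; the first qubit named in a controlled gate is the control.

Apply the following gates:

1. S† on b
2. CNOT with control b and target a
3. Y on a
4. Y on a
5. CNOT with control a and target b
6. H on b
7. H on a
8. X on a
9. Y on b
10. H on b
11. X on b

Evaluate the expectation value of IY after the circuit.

The observable IY averages to 0.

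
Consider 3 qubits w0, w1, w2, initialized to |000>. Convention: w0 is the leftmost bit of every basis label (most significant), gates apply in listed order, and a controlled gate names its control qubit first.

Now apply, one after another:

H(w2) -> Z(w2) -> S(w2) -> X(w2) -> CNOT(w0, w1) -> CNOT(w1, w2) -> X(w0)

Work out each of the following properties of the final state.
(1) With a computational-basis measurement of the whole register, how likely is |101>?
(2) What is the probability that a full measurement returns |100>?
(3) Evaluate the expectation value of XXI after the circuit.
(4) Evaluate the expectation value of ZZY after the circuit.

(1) Outcome |101> occurs with probability 1/2.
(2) Outcome |100> occurs with probability 1/2.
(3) The observable XXI averages to 0.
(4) In the final state, ZZY has expectation -1.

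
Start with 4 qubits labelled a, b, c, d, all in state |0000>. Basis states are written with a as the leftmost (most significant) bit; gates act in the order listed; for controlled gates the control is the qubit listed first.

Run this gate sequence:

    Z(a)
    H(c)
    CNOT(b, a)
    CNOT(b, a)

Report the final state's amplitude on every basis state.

After the circuit, the state carries amplitude sqrt(2)/2 on |0000>, sqrt(2)/2 on |0010>, and 0 on every other basis state. Key observation: gates 3-4 undo each other exactly, leaving only the rest of the circuit to track.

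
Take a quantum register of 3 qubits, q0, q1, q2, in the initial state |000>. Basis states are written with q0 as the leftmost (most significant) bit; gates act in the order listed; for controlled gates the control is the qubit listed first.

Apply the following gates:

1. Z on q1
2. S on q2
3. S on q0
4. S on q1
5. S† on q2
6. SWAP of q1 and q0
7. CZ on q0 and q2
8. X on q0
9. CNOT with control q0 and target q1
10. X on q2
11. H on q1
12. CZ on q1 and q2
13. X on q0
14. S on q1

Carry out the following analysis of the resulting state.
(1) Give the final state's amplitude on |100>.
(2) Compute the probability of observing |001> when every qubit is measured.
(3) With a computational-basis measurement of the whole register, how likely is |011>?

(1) The final state's coefficient on |100> equals 0.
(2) Outcome |001> occurs with probability 1/2.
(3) A full measurement returns |011> with probability 1/2.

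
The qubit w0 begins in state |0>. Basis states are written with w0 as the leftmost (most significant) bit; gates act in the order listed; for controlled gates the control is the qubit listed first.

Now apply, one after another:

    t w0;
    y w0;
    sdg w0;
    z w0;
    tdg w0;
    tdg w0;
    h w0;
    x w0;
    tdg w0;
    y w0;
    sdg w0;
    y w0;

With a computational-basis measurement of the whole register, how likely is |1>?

The probability of measuring |1> is 1/2.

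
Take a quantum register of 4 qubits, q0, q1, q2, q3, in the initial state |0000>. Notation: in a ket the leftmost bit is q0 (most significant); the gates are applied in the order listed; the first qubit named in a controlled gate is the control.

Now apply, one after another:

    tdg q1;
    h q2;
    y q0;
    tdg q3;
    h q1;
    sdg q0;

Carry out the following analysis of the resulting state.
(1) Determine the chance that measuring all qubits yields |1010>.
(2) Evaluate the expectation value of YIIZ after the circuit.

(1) Outcome |1010> occurs with probability 1/4.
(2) The expectation value of YIIZ is 0.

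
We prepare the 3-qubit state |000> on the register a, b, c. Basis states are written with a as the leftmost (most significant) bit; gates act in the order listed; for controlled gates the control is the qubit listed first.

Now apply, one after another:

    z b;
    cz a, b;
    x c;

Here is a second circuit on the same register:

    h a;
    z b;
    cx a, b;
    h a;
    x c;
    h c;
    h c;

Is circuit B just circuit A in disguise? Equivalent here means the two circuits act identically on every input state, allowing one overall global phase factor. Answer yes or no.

No — the two circuits implement different unitaries, even allowing a global phase.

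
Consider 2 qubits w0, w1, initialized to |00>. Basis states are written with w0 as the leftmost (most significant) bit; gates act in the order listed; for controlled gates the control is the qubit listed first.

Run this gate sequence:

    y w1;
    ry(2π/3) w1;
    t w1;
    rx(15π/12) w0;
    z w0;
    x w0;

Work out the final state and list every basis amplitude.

The final amplitudes are sqrt(3*sqrt(2) + 6)/4 on |00>, -sqrt(sqrt(2) + 2)*exp(I*pi/4)/4 on |01>, I*sqrt(6 - 3*sqrt(2))/4 on |10>, -sqrt(2 - sqrt(2))*exp(3*I*pi/4)/4 on |11>.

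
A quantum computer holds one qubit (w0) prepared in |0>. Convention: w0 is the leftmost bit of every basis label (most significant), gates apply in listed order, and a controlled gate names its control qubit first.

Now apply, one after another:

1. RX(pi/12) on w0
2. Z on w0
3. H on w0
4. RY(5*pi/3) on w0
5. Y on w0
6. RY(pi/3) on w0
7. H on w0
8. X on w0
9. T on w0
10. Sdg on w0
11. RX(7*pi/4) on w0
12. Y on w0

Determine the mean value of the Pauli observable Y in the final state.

The observable Y averages to -sqrt(6)/8 + sqrt(2)/8 + 1/4 + sqrt(3)/4.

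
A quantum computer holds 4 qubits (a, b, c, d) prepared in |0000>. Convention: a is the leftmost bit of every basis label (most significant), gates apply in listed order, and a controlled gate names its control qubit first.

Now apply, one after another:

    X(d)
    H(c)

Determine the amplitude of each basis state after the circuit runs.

The resulting statevector has amplitude sqrt(2)/2 on |0001>, sqrt(2)/2 on |0011>, and 0 on every other basis state.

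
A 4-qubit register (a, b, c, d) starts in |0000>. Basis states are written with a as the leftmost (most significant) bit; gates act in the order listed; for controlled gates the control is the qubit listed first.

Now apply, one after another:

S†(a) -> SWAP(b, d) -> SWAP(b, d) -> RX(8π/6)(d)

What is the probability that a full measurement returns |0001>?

The probability of measuring |0001> is 3/4. Key observation: gates 2-3 undo each other exactly, leaving only the rest of the circuit to track.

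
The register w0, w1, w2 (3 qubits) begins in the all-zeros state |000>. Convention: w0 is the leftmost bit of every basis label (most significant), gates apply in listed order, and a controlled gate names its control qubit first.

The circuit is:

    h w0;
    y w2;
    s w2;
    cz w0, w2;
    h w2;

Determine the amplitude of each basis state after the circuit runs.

After the circuit, the state carries amplitude -1/2 on |000>, 1/2 on |001>, 0 on |010>, 0 on |011>, 1/2 on |100>, -1/2 on |101>, 0 on |110>, 0 on |111>.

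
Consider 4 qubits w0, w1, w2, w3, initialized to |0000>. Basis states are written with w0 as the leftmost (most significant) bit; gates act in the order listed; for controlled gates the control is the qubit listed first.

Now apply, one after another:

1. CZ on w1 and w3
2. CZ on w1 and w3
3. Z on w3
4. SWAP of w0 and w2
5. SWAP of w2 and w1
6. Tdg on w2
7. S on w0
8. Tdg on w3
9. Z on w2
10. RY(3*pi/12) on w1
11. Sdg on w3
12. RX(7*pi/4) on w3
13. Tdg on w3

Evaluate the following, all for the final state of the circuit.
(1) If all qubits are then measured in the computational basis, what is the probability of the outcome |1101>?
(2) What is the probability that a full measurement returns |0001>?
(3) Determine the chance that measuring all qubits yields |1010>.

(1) A full measurement returns |1101> with probability 0. Key observation: the block from step 1 through step 2 cancels to the identity and can be dropped.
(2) Outcome |0001> occurs with probability 1/8.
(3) The probability of measuring |1010> is 0.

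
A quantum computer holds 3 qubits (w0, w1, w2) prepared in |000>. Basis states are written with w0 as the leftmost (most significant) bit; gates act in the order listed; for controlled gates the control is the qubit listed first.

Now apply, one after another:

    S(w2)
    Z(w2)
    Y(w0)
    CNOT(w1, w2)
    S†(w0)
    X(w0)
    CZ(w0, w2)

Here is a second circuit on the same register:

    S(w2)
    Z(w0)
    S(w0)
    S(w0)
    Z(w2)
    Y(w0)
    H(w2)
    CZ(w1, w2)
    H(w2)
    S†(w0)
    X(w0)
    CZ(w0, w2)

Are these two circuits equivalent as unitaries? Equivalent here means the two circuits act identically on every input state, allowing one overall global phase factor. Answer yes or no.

Yes, they are equivalent — the unitaries differ by at most a global phase.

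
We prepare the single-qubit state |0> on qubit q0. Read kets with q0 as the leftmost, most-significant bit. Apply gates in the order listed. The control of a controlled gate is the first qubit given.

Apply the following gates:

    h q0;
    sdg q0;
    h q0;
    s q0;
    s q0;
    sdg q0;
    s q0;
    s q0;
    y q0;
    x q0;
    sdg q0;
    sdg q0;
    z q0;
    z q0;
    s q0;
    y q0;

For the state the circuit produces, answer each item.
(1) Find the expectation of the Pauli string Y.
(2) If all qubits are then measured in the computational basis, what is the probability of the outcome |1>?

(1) The observable Y averages to 1.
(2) The probability of measuring |1> is 1/2.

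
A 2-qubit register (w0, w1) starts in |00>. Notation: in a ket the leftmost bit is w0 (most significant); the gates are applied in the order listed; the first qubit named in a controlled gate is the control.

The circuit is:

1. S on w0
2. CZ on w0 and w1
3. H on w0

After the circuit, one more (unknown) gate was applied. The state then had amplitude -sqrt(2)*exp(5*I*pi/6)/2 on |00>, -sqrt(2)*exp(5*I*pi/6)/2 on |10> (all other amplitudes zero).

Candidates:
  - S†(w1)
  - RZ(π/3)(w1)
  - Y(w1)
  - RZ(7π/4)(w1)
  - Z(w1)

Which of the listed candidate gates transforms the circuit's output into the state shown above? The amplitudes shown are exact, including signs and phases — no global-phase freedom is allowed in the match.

The applied gate was RZ(π/3)(w1).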